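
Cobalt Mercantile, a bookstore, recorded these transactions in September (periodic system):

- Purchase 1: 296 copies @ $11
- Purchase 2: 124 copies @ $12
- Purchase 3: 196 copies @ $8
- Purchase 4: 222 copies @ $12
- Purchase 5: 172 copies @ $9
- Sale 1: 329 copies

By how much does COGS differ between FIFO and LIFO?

$220

FIFO COGS: 296 @ $11 + 33 @ $12 = $3,652
LIFO COGS: 172 @ $9 + 157 @ $12 = $3,432
Difference = |$3,652 − $3,432| = $220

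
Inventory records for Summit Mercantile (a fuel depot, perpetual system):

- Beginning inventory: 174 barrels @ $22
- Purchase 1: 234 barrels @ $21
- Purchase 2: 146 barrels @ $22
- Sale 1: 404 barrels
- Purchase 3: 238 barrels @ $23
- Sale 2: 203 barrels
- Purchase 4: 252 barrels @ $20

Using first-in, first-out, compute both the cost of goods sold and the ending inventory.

Sale 1 (404) [FIFO — oldest first]: 174 @ $22 + 230 @ $21 = $8,658
Sale 2 (203) [FIFO — oldest first]: 4 @ $21 + 146 @ $22 + 53 @ $23 = $4,515
Total COGS = $8,658 + $4,515 = $13,173
Ending inventory: 185 @ $23 + 252 @ $20 = $9,295

COGS = $13,173; ending inventory = $9,295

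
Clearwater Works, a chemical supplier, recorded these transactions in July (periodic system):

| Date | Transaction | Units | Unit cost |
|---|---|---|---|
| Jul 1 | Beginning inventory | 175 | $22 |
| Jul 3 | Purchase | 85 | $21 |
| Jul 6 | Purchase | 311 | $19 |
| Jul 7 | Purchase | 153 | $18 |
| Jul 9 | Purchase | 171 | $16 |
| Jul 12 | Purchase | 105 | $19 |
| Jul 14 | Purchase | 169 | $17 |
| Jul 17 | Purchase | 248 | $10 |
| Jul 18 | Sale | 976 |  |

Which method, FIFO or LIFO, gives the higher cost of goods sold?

FIFO COGS: 175 @ $22 + 85 @ $21 + 311 @ $19 + 153 @ $18 + 171 @ $16 + 81 @ $19 = $18,573
LIFO COGS: 248 @ $10 + 169 @ $17 + 105 @ $19 + 171 @ $16 + 153 @ $18 + 130 @ $19 = $15,308

FIFO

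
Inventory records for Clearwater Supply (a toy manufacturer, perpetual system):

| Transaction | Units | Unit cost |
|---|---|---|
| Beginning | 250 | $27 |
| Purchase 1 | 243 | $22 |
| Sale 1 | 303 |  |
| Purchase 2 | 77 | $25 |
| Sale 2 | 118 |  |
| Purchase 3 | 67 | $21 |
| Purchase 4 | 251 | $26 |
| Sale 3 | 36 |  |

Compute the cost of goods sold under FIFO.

COGS = $11,304

Sale 1 (303) [FIFO — oldest first]: 250 @ $27 + 53 @ $22 = $7,916
Sale 2 (118) [FIFO — oldest first]: 118 @ $22 = $2,596
Sale 3 (36) [FIFO — oldest first]: 36 @ $22 = $792
Total COGS = $7,916 + $2,596 + $792 = $11,304
Ending inventory: 36 @ $22 + 77 @ $25 + 67 @ $21 + 251 @ $26 = $10,650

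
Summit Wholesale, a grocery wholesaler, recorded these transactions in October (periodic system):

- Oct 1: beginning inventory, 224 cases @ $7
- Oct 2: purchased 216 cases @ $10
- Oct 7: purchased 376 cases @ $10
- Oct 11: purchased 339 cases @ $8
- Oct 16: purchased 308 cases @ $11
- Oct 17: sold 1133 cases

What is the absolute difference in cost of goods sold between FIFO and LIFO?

FIFO COGS: 224 @ $7 + 216 @ $10 + 376 @ $10 + 317 @ $8 = $10,024
LIFO COGS: 308 @ $11 + 339 @ $8 + 376 @ $10 + 110 @ $10 = $10,960
Difference = |$10,024 − $10,960| = $936

$936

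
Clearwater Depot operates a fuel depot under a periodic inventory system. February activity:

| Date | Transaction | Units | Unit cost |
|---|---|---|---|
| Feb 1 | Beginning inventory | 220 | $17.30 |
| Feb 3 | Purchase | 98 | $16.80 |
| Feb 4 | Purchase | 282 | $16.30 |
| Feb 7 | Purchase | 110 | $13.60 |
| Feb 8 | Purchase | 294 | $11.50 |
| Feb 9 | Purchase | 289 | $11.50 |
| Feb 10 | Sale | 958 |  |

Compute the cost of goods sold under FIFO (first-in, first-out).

Feb 10, 958 sold [FIFO — oldest first]: 220 @ $17.30 + 98 @ $16.80 + 282 @ $16.30 + 110 @ $13.60 + 248 @ $11.50 = $14,397.00
Ending inventory: 46 @ $11.50 + 289 @ $11.50 = $3,852.50

COGS = $14,397.00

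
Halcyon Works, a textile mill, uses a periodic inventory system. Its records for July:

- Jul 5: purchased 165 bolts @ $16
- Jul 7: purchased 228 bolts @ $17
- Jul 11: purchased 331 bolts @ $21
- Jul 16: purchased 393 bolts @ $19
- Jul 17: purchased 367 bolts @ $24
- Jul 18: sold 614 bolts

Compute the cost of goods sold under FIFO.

COGS = $11,157

Jul 18, 614 sold [FIFO — oldest first]: 165 @ $16 + 228 @ $17 + 221 @ $21 = $11,157
Ending inventory: 110 @ $21 + 393 @ $19 + 367 @ $24 = $18,585
Check: goods available $29,742 = COGS $11,157 + ending $18,585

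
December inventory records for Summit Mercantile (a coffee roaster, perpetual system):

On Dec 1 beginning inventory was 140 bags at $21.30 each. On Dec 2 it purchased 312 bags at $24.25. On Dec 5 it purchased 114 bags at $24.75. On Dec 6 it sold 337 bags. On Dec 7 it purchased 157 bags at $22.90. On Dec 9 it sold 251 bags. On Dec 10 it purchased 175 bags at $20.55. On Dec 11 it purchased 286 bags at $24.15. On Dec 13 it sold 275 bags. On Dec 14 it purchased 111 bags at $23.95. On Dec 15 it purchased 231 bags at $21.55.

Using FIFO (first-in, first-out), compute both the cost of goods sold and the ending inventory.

Dec 6, 337 sold [FIFO — oldest first]: 140 @ $21.30 + 197 @ $24.25 = $7,759.25
Dec 9, 251 sold [FIFO — oldest first]: 115 @ $24.25 + 114 @ $24.75 + 22 @ $22.90 = $6,114.05
Dec 13, 275 sold [FIFO — oldest first]: 135 @ $22.90 + 140 @ $20.55 = $5,968.50
Total COGS = $7,759.25 + $6,114.05 + $5,968.50 = $19,841.80
Ending inventory: 35 @ $20.55 + 286 @ $24.15 + 111 @ $23.95 + 231 @ $21.55 = $15,262.65

COGS = $19,841.80; ending inventory = $15,262.65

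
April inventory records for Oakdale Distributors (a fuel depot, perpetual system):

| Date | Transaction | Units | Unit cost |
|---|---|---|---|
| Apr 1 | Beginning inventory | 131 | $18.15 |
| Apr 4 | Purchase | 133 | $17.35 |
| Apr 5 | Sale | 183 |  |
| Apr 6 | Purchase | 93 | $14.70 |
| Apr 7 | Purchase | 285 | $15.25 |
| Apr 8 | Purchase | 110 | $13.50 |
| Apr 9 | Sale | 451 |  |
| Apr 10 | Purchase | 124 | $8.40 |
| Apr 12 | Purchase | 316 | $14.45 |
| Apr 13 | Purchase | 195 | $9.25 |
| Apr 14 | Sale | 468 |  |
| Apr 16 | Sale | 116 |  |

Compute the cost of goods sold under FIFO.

COGS = $17,731.85

Apr 5, 183 sold [FIFO — oldest first]: 131 @ $18.15 + 52 @ $17.35 = $3,279.85
Apr 9, 451 sold [FIFO — oldest first]: 81 @ $17.35 + 93 @ $14.70 + 277 @ $15.25 = $6,996.70
Apr 14, 468 sold [FIFO — oldest first]: 8 @ $15.25 + 110 @ $13.50 + 124 @ $8.40 + 226 @ $14.45 = $5,914.30
Apr 16, 116 sold [FIFO — oldest first]: 90 @ $14.45 + 26 @ $9.25 = $1,541.00
Total COGS = $3,279.85 + $6,996.70 + $5,914.30 + $1,541.00 = $17,731.85
Ending inventory: 169 @ $9.25 = $1,563.25
Check: goods available $19,295.10 = COGS $17,731.85 + ending $1,563.25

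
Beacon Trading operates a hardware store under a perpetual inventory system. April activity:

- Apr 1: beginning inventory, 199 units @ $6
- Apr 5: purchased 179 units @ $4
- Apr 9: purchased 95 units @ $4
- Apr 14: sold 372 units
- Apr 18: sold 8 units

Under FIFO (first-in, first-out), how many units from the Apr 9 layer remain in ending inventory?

93

Apr 14, 372 sold [FIFO — oldest first]: 199 @ $6 + 173 @ $4 = $1,886
Apr 18, 8 sold [FIFO — oldest first]: 6 @ $4 + 2 @ $4 = $32
Total COGS = $1,886 + $32 = $1,918
Ending inventory: 93 @ $4 = $372
Check: goods available $2,290 = COGS $1,918 + ending $372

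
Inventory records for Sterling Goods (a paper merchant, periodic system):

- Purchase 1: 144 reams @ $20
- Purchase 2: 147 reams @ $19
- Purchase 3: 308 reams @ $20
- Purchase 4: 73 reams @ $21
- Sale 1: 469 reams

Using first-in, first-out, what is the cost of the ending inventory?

Sale 1 (469) [FIFO — oldest first]: 144 @ $20 + 147 @ $19 + 178 @ $20 = $9,233
Ending inventory: 130 @ $20 + 73 @ $21 = $4,133

Ending inventory = $4,133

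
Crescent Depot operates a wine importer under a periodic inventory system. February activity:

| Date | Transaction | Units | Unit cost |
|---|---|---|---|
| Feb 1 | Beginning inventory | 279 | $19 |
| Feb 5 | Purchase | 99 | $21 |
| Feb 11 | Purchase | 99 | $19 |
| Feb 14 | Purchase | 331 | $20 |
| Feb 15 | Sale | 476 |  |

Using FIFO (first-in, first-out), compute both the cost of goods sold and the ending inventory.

COGS = $9,242; ending inventory = $6,639

Feb 15, 476 sold [FIFO — oldest first]: 279 @ $19 + 99 @ $21 + 98 @ $19 = $9,242
Ending inventory: 1 @ $19 + 331 @ $20 = $6,639
Check: goods available $15,881 = COGS $9,242 + ending $6,639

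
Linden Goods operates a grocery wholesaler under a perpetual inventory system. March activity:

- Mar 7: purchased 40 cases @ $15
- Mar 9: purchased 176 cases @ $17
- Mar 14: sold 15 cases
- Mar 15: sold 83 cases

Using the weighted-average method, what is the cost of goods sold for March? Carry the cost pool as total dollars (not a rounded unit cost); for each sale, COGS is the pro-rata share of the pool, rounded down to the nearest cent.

COGS = $1,629.70

After Mar 7: 40 on hand, pool $600.00 (≈ $15.0000 each)
After Mar 9: 216 on hand, pool $3,592.00 (≈ $16.6296 each)
Mar 14, sell 15: 15/216 × $3,592.00 → $249.44
Mar 15, sell 83: 83/201 × $3,342.56 → $1,380.26
Total COGS = $249.44 + $1,380.26 = $1,629.70
Ending inventory (cost pool remaining) = $1,962.30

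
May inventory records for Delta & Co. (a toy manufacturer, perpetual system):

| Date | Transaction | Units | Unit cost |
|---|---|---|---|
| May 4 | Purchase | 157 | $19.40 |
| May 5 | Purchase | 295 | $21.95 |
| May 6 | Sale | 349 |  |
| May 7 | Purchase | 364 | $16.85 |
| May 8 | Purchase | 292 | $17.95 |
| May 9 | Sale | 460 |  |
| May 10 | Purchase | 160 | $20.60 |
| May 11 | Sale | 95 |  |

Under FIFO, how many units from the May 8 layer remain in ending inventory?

204

May 6, 349 sold [FIFO — oldest first]: 157 @ $19.40 + 192 @ $21.95 = $7,260.20
May 9, 460 sold [FIFO — oldest first]: 103 @ $21.95 + 357 @ $16.85 = $8,276.30
May 11, 95 sold [FIFO — oldest first]: 7 @ $16.85 + 88 @ $17.95 = $1,697.55
Total COGS = $7,260.20 + $8,276.30 + $1,697.55 = $17,234.05
Ending inventory: 204 @ $17.95 + 160 @ $20.60 = $6,957.80
Check: goods available $24,191.85 = COGS $17,234.05 + ending $6,957.80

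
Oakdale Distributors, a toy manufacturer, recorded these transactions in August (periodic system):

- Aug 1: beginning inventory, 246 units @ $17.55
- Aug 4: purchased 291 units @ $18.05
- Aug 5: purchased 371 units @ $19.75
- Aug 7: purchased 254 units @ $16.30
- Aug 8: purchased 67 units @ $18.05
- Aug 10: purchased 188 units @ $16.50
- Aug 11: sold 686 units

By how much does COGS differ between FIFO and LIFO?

FIFO COGS: 246 @ $17.55 + 291 @ $18.05 + 149 @ $19.75 = $12,512.60
LIFO COGS: 188 @ $16.50 + 67 @ $18.05 + 254 @ $16.30 + 177 @ $19.75 = $11,947.30
Difference = |$12,512.60 − $11,947.30| = $565.30

$565.30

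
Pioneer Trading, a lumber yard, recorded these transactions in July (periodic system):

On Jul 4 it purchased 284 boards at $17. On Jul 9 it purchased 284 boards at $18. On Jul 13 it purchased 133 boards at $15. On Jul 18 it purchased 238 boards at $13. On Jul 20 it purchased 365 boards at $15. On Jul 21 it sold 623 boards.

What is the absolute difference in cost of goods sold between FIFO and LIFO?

$1,896

FIFO COGS: 284 @ $17 + 284 @ $18 + 55 @ $15 = $10,765
LIFO COGS: 365 @ $15 + 238 @ $13 + 20 @ $15 = $8,869
Difference = |$10,765 − $8,869| = $1,896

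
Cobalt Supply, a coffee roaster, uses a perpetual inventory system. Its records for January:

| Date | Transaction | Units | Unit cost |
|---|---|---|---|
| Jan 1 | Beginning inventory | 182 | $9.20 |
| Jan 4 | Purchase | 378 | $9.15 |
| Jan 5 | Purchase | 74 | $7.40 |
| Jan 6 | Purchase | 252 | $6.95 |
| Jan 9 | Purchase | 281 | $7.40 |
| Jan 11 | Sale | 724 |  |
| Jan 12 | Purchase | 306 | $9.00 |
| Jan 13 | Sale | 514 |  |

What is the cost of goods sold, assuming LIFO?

Jan 11, 724 sold [LIFO — newest first]: 281 @ $7.40 + 252 @ $6.95 + 74 @ $7.40 + 117 @ $9.15 = $5,448.95
Jan 13, 514 sold [LIFO — newest first]: 306 @ $9.00 + 208 @ $9.15 = $4,657.20
Total COGS = $5,448.95 + $4,657.20 = $10,106.15
Ending inventory: 182 @ $9.20 + 53 @ $9.15 = $2,159.35

COGS = $10,106.15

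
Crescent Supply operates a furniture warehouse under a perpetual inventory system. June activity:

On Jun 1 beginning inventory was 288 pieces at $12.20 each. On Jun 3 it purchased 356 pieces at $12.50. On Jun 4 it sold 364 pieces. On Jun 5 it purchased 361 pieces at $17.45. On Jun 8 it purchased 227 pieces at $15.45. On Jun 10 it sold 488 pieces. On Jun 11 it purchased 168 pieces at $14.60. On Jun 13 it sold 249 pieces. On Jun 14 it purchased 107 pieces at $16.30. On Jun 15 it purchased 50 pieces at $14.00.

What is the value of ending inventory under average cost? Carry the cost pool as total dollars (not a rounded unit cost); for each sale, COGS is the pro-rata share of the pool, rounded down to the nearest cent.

After Jun 1: 288 on hand, pool $3,513.60 (≈ $12.2000 each)
After Jun 3: 644 on hand, pool $7,963.60 (≈ $12.3658 each)
Jun 4, sell 364: 364/644 × $7,963.60 → $4,501.16
After Jun 5: 641 on hand, pool $9,761.89 (≈ $15.2292 each)
After Jun 8: 868 on hand, pool $13,269.04 (≈ $15.2869 each)
Jun 10, sell 488: 488/868 × $13,269.04 → $7,460.01
After Jun 11: 548 on hand, pool $8,261.83 (≈ $15.0763 each)
Jun 13, sell 249: 249/548 × $8,261.83 → $3,754.00
After Jun 14: 406 on hand, pool $6,251.93 (≈ $15.3988 each)
After Jun 15: 456 on hand, pool $6,951.93 (≈ $15.2455 each)
Total COGS = $4,501.16 + $7,460.01 + $3,754.00 = $15,715.17
Ending inventory (cost pool remaining) = $6,951.93

Ending inventory = $6,951.93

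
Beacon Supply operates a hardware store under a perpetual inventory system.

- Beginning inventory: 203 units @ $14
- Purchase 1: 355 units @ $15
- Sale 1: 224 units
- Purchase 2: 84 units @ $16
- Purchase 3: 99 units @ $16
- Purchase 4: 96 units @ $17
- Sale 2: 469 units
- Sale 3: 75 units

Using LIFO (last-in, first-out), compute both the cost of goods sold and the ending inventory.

Sale 1 (224) [LIFO — newest first]: 224 @ $15 = $3,360
Sale 2 (469) [LIFO — newest first]: 96 @ $17 + 99 @ $16 + 84 @ $16 + 131 @ $15 + 59 @ $14 = $7,351
Sale 3 (75) [LIFO — newest first]: 75 @ $14 = $1,050
Total COGS = $3,360 + $7,351 + $1,050 = $11,761
Ending inventory: 69 @ $14 = $966
Check: goods available $12,727 = COGS $11,761 + ending $966

COGS = $11,761; ending inventory = $966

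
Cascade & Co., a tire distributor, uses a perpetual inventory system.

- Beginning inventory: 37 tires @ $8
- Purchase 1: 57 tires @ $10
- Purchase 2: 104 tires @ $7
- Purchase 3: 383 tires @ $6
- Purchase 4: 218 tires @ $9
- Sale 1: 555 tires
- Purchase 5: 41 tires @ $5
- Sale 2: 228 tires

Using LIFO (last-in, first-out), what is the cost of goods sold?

COGS = $5,563

Sale 1 (555) [LIFO — newest first]: 218 @ $9 + 337 @ $6 = $3,984
Sale 2 (228) [LIFO — newest first]: 41 @ $5 + 46 @ $6 + 104 @ $7 + 37 @ $10 = $1,579
Total COGS = $3,984 + $1,579 = $5,563
Ending inventory: 37 @ $8 + 20 @ $10 = $496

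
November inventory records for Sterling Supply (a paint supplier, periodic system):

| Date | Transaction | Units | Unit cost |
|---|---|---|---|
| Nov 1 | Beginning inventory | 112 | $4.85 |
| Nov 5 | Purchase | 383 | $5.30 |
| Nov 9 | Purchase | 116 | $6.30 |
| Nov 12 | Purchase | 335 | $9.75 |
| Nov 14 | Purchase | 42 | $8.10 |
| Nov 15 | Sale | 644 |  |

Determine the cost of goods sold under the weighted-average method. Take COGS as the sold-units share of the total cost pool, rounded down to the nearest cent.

Nov 15, sell 644: 644/988 × $6,910.35 → $4,504.31
Ending inventory (cost pool remaining) = $2,406.04
Check: goods available $6,910.35 = COGS $4,504.31 + ending $2,406.04

COGS = $4,504.31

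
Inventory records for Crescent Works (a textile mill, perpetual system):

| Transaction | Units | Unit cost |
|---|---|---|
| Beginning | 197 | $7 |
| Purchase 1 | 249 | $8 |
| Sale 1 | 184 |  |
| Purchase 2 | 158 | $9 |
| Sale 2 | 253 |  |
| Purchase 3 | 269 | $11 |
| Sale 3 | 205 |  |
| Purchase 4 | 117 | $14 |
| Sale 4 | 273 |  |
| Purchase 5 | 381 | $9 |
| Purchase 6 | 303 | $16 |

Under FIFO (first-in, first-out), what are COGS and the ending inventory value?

COGS = $8,340; ending inventory = $9,327

Sale 1 (184) [FIFO — oldest first]: 184 @ $7 = $1,288
Sale 2 (253) [FIFO — oldest first]: 13 @ $7 + 240 @ $8 = $2,011
Sale 3 (205) [FIFO — oldest first]: 9 @ $8 + 158 @ $9 + 38 @ $11 = $1,912
Sale 4 (273) [FIFO — oldest first]: 231 @ $11 + 42 @ $14 = $3,129
Total COGS = $1,288 + $2,011 + $1,912 + $3,129 = $8,340
Ending inventory: 75 @ $14 + 381 @ $9 + 303 @ $16 = $9,327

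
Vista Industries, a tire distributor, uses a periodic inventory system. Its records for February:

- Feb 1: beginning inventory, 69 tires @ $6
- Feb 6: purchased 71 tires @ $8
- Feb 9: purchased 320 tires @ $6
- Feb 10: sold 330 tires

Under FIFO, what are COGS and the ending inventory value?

Feb 10, 330 sold [FIFO — oldest first]: 69 @ $6 + 71 @ $8 + 190 @ $6 = $2,122
Ending inventory: 130 @ $6 = $780

COGS = $2,122; ending inventory = $780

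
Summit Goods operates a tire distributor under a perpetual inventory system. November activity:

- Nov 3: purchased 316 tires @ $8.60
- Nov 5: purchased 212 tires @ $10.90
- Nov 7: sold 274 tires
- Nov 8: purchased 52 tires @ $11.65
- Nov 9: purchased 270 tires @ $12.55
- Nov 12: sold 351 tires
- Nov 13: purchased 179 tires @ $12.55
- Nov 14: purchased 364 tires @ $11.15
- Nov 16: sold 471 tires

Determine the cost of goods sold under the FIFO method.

Nov 7, 274 sold [FIFO — oldest first]: 274 @ $8.60 = $2,356.40
Nov 12, 351 sold [FIFO — oldest first]: 42 @ $8.60 + 212 @ $10.90 + 52 @ $11.65 + 45 @ $12.55 = $3,842.55
Nov 16, 471 sold [FIFO — oldest first]: 225 @ $12.55 + 179 @ $12.55 + 67 @ $11.15 = $5,817.25
Total COGS = $2,356.40 + $3,842.55 + $5,817.25 = $12,016.20
Ending inventory: 297 @ $11.15 = $3,311.55

COGS = $12,016.20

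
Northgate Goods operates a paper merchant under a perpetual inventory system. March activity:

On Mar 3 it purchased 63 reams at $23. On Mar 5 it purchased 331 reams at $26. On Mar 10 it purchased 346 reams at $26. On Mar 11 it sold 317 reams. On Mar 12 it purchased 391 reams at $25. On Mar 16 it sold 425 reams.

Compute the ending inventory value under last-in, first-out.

Ending inventory = $9,925

Mar 11, 317 sold [LIFO — newest first]: 317 @ $26 = $8,242
Mar 16, 425 sold [LIFO — newest first]: 391 @ $25 + 29 @ $26 + 5 @ $26 = $10,659
Total COGS = $8,242 + $10,659 = $18,901
Ending inventory: 63 @ $23 + 326 @ $26 = $9,925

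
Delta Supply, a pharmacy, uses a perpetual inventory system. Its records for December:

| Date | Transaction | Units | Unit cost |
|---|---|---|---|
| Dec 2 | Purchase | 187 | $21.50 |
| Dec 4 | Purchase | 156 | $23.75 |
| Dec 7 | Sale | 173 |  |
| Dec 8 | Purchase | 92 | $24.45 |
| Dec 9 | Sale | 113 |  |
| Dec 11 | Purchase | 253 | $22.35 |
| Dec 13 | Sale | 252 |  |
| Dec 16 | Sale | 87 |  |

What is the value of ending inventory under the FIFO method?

Ending inventory = $1,408.05

Dec 7, 173 sold [FIFO — oldest first]: 173 @ $21.50 = $3,719.50
Dec 9, 113 sold [FIFO — oldest first]: 14 @ $21.50 + 99 @ $23.75 = $2,652.25
Dec 13, 252 sold [FIFO — oldest first]: 57 @ $23.75 + 92 @ $24.45 + 103 @ $22.35 = $5,905.20
Dec 16, 87 sold [FIFO — oldest first]: 87 @ $22.35 = $1,944.45
Total COGS = $3,719.50 + $2,652.25 + $5,905.20 + $1,944.45 = $14,221.40
Ending inventory: 63 @ $22.35 = $1,408.05
Check: goods available $15,629.45 = COGS $14,221.40 + ending $1,408.05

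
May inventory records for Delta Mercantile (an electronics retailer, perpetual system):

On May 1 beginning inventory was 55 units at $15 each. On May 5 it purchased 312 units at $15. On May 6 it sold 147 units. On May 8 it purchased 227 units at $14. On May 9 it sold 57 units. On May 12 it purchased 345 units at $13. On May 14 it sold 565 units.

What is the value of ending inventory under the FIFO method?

Ending inventory = $2,210

May 6, 147 sold [FIFO — oldest first]: 55 @ $15 + 92 @ $15 = $2,205
May 9, 57 sold [FIFO — oldest first]: 57 @ $15 = $855
May 14, 565 sold [FIFO — oldest first]: 163 @ $15 + 227 @ $14 + 175 @ $13 = $7,898
Total COGS = $2,205 + $855 + $7,898 = $10,958
Ending inventory: 170 @ $13 = $2,210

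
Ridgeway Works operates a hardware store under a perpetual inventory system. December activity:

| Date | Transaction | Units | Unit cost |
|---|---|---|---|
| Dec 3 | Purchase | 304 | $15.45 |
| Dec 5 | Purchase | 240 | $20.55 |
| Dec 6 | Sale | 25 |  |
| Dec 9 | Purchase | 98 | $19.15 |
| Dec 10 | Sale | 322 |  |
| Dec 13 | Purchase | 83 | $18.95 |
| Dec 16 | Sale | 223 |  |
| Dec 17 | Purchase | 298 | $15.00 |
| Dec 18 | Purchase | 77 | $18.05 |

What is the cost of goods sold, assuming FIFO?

COGS = $10,126.70

Dec 6, 25 sold [FIFO — oldest first]: 25 @ $15.45 = $386.25
Dec 10, 322 sold [FIFO — oldest first]: 279 @ $15.45 + 43 @ $20.55 = $5,194.20
Dec 16, 223 sold [FIFO — oldest first]: 197 @ $20.55 + 26 @ $19.15 = $4,546.25
Total COGS = $386.25 + $5,194.20 + $4,546.25 = $10,126.70
Ending inventory: 72 @ $19.15 + 83 @ $18.95 + 298 @ $15.00 + 77 @ $18.05 = $8,811.50
Check: goods available $18,938.20 = COGS $10,126.70 + ending $8,811.50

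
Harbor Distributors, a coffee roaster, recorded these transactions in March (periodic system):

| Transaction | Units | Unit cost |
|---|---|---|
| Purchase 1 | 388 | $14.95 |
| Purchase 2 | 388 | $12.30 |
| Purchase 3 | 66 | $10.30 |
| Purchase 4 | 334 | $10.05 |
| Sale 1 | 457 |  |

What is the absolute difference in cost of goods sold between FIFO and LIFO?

FIFO COGS: 388 @ $14.95 + 69 @ $12.30 = $6,649.30
LIFO COGS: 334 @ $10.05 + 66 @ $10.30 + 57 @ $12.30 = $4,737.60
Difference = |$6,649.30 − $4,737.60| = $1,911.70

$1,911.70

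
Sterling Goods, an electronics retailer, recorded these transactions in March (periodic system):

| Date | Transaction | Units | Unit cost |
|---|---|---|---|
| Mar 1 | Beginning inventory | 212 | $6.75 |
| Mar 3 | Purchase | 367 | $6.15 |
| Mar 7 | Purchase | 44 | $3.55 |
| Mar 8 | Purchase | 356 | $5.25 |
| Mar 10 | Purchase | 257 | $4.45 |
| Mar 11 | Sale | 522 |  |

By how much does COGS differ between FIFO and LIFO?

$802.60

FIFO COGS: 212 @ $6.75 + 310 @ $6.15 = $3,337.50
LIFO COGS: 257 @ $4.45 + 265 @ $5.25 = $2,534.90
Difference = |$3,337.50 − $2,534.90| = $802.60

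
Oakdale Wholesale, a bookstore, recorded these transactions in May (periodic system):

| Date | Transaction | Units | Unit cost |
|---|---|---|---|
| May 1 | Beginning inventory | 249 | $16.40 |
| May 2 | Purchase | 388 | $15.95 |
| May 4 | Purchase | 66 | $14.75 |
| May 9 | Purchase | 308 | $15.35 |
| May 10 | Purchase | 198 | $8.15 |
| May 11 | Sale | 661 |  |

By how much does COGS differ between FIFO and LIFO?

$1,891.65

FIFO COGS: 249 @ $16.40 + 388 @ $15.95 + 24 @ $14.75 = $10,626.20
LIFO COGS: 198 @ $8.15 + 308 @ $15.35 + 66 @ $14.75 + 89 @ $15.95 = $8,734.55
Difference = |$10,626.20 − $8,734.55| = $1,891.65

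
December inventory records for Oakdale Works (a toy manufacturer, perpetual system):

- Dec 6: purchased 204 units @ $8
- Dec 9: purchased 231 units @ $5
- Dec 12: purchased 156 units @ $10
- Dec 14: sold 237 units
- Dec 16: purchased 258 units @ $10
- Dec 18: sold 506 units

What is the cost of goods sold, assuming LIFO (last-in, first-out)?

Dec 14, 237 sold [LIFO — newest first]: 156 @ $10 + 81 @ $5 = $1,965
Dec 18, 506 sold [LIFO — newest first]: 258 @ $10 + 150 @ $5 + 98 @ $8 = $4,114
Total COGS = $1,965 + $4,114 = $6,079
Ending inventory: 106 @ $8 = $848

COGS = $6,079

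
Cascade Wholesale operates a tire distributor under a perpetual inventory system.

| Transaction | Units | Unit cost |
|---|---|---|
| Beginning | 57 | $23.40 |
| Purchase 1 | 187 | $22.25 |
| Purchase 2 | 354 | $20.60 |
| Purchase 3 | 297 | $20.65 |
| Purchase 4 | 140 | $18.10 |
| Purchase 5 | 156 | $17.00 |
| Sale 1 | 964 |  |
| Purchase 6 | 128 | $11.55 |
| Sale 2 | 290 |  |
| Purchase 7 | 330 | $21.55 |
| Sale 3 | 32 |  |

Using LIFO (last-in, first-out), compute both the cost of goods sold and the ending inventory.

COGS = $24,762.20; ending inventory = $7,933.70

Sale 1 (964) [LIFO — newest first]: 156 @ $17.00 + 140 @ $18.10 + 297 @ $20.65 + 354 @ $20.60 + 17 @ $22.25 = $18,989.70
Sale 2 (290) [LIFO — newest first]: 128 @ $11.55 + 162 @ $22.25 = $5,082.90
Sale 3 (32) [LIFO — newest first]: 32 @ $21.55 = $689.60
Total COGS = $18,989.70 + $5,082.90 + $689.60 = $24,762.20
Ending inventory: 57 @ $23.40 + 8 @ $22.25 + 298 @ $21.55 = $7,933.70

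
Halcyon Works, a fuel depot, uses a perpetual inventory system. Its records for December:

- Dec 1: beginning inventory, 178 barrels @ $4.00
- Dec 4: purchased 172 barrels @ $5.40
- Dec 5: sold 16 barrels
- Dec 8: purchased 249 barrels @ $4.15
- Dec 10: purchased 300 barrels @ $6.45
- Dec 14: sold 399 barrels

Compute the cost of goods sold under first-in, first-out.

COGS = $1,910.55

Dec 5, 16 sold [FIFO — oldest first]: 16 @ $4.00 = $64.00
Dec 14, 399 sold [FIFO — oldest first]: 162 @ $4.00 + 172 @ $5.40 + 65 @ $4.15 = $1,846.55
Total COGS = $64.00 + $1,846.55 = $1,910.55
Ending inventory: 184 @ $4.15 + 300 @ $6.45 = $2,698.60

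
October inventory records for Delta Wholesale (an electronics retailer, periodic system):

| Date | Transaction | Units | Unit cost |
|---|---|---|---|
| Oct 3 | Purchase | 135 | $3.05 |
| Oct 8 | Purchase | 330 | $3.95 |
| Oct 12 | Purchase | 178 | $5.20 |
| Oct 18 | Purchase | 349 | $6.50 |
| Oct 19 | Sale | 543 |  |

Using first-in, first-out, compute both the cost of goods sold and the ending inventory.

COGS = $2,120.85; ending inventory = $2,788.50

Oct 19, 543 sold [FIFO — oldest first]: 135 @ $3.05 + 330 @ $3.95 + 78 @ $5.20 = $2,120.85
Ending inventory: 100 @ $5.20 + 349 @ $6.50 = $2,788.50
Check: goods available $4,909.35 = COGS $2,120.85 + ending $2,788.50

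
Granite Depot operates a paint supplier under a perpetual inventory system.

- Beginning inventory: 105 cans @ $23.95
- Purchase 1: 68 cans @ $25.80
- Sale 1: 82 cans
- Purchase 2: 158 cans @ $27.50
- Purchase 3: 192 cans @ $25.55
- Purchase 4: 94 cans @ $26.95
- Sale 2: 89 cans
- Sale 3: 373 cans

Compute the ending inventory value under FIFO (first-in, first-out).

Sale 1 (82) [FIFO — oldest first]: 82 @ $23.95 = $1,963.90
Sale 2 (89) [FIFO — oldest first]: 23 @ $23.95 + 66 @ $25.80 = $2,253.65
Sale 3 (373) [FIFO — oldest first]: 2 @ $25.80 + 158 @ $27.50 + 192 @ $25.55 + 21 @ $26.95 = $9,868.15
Total COGS = $1,963.90 + $2,253.65 + $9,868.15 = $14,085.70
Ending inventory: 73 @ $26.95 = $1,967.35
Check: goods available $16,053.05 = COGS $14,085.70 + ending $1,967.35

Ending inventory = $1,967.35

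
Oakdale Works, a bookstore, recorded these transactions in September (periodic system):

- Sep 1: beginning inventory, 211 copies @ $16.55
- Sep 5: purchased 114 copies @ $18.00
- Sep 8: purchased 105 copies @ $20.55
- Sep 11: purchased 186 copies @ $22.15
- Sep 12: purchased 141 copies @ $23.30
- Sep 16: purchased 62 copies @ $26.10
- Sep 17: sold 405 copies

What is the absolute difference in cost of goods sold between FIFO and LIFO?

FIFO COGS: 211 @ $16.55 + 114 @ $18.00 + 80 @ $20.55 = $7,188.05
LIFO COGS: 62 @ $26.10 + 141 @ $23.30 + 186 @ $22.15 + 16 @ $20.55 = $9,352.20
Difference = |$7,188.05 − $9,352.20| = $2,164.15

$2,164.15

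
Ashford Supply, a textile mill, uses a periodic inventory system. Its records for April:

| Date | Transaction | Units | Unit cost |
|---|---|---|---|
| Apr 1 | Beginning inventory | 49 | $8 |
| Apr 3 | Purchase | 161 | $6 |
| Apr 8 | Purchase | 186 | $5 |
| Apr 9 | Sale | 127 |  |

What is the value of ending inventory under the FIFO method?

Ending inventory = $1,428

Apr 9, 127 sold [FIFO — oldest first]: 49 @ $8 + 78 @ $6 = $860
Ending inventory: 83 @ $6 + 186 @ $5 = $1,428
Check: goods available $2,288 = COGS $860 + ending $1,428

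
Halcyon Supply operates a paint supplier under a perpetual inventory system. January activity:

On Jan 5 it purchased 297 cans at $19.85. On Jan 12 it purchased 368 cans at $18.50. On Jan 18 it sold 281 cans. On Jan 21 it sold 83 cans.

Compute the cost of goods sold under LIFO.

Jan 18, 281 sold [LIFO — newest first]: 281 @ $18.50 = $5,198.50
Jan 21, 83 sold [LIFO — newest first]: 83 @ $18.50 = $1,535.50
Total COGS = $5,198.50 + $1,535.50 = $6,734.00
Ending inventory: 297 @ $19.85 + 4 @ $18.50 = $5,969.45

COGS = $6,734.00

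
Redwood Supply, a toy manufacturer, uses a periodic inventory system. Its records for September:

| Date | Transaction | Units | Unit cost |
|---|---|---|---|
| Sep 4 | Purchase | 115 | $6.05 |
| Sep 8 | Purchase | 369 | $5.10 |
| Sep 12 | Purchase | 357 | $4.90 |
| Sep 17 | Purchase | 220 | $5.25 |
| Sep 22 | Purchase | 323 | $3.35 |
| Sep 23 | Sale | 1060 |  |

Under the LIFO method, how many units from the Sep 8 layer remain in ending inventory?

Sep 23, 1060 sold [LIFO — newest first]: 323 @ $3.35 + 220 @ $5.25 + 357 @ $4.90 + 160 @ $5.10 = $4,802.35
Ending inventory: 115 @ $6.05 + 209 @ $5.10 = $1,761.65
Check: goods available $6,564.00 = COGS $4,802.35 + ending $1,761.65

209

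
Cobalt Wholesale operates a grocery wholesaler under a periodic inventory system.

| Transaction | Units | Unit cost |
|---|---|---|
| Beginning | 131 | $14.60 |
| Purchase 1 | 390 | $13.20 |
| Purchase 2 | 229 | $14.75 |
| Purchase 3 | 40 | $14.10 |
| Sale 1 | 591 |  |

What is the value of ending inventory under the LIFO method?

Ending inventory = $2,810.20

Sale 1 (591) [LIFO — newest first]: 40 @ $14.10 + 229 @ $14.75 + 322 @ $13.20 = $8,192.15
Ending inventory: 131 @ $14.60 + 68 @ $13.20 = $2,810.20
Check: goods available $11,002.35 = COGS $8,192.15 + ending $2,810.20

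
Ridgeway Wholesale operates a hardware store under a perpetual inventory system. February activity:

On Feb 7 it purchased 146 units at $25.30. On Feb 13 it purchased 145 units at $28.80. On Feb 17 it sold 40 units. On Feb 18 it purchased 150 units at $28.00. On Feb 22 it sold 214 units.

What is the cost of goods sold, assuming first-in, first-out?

COGS = $6,804.20

Feb 17, 40 sold [FIFO — oldest first]: 40 @ $25.30 = $1,012.00
Feb 22, 214 sold [FIFO — oldest first]: 106 @ $25.30 + 108 @ $28.80 = $5,792.20
Total COGS = $1,012.00 + $5,792.20 = $6,804.20
Ending inventory: 37 @ $28.80 + 150 @ $28.00 = $5,265.60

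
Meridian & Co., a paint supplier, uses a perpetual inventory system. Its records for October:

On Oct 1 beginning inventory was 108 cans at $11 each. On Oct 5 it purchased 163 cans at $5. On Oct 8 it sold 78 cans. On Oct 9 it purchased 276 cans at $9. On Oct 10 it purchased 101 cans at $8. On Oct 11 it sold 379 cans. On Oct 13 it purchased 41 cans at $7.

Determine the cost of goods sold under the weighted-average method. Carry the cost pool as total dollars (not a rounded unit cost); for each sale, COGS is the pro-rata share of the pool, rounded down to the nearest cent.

COGS = $3,713.88

After Oct 1: 108 on hand, pool $1,188.00 (≈ $11.0000 each)
After Oct 5: 271 on hand, pool $2,003.00 (≈ $7.3911 each)
Oct 8, sell 78: 78/271 × $2,003.00 → $576.50
After Oct 9: 469 on hand, pool $3,910.50 (≈ $8.3380 each)
After Oct 10: 570 on hand, pool $4,718.50 (≈ $8.2781 each)
Oct 11, sell 379: 379/570 × $4,718.50 → $3,137.38
After Oct 13: 232 on hand, pool $1,868.12 (≈ $8.0522 each)
Total COGS = $576.50 + $3,137.38 = $3,713.88
Ending inventory (cost pool remaining) = $1,868.12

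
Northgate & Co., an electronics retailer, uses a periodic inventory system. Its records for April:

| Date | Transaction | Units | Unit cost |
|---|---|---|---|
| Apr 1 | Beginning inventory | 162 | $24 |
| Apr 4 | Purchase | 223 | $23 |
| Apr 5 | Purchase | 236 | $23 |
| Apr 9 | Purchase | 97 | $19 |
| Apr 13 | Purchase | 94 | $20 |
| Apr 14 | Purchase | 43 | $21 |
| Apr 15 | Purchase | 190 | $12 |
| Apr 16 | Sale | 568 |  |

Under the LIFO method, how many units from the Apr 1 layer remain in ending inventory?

162

Apr 16, 568 sold [LIFO — newest first]: 190 @ $12 + 43 @ $21 + 94 @ $20 + 97 @ $19 + 144 @ $23 = $10,218
Ending inventory: 162 @ $24 + 223 @ $23 + 92 @ $23 = $11,133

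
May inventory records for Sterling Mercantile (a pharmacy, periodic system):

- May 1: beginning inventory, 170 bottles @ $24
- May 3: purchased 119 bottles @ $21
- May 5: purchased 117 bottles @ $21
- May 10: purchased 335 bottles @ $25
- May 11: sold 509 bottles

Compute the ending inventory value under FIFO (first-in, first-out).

May 11, 509 sold [FIFO — oldest first]: 170 @ $24 + 119 @ $21 + 117 @ $21 + 103 @ $25 = $11,611
Ending inventory: 232 @ $25 = $5,800

Ending inventory = $5,800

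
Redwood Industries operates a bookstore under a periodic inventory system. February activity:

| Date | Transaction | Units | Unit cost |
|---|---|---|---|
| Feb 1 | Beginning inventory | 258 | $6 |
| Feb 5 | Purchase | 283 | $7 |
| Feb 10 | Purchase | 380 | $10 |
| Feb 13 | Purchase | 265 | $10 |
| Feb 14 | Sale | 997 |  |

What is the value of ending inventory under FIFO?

Ending inventory = $1,890

Feb 14, 997 sold [FIFO — oldest first]: 258 @ $6 + 283 @ $7 + 380 @ $10 + 76 @ $10 = $8,089
Ending inventory: 189 @ $10 = $1,890
Check: goods available $9,979 = COGS $8,089 + ending $1,890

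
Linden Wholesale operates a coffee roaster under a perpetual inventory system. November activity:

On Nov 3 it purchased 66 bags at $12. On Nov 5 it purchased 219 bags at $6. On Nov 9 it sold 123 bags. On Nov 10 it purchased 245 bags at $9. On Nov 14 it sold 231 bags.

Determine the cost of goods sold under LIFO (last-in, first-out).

Nov 9, 123 sold [LIFO — newest first]: 123 @ $6 = $738
Nov 14, 231 sold [LIFO — newest first]: 231 @ $9 = $2,079
Total COGS = $738 + $2,079 = $2,817
Ending inventory: 66 @ $12 + 96 @ $6 + 14 @ $9 = $1,494
Check: goods available $4,311 = COGS $2,817 + ending $1,494

COGS = $2,817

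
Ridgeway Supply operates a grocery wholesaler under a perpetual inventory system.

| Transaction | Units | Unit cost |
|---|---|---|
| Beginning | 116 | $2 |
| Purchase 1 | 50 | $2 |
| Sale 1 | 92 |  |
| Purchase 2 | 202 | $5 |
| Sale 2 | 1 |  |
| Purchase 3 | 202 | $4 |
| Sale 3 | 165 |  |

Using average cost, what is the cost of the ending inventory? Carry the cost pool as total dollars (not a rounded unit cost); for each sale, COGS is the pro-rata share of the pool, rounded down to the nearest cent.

After Beginning: 116 on hand, pool $232.00 (≈ $2.0000 each)
After Purchase 1: 166 on hand, pool $332.00 (≈ $2.0000 each)
Sale 1, sell 92: 92/166 × $332.00 → $184.00
After Purchase 2: 276 on hand, pool $1,158.00 (≈ $4.1957 each)
Sale 2, sell 1: 1/276 × $1,158.00 → $4.19
After Purchase 3: 477 on hand, pool $1,961.81 (≈ $4.1128 each)
Sale 3, sell 165: 165/477 × $1,961.81 → $678.61
Total COGS = $184.00 + $4.19 + $678.61 = $866.80
Ending inventory (cost pool remaining) = $1,283.20

Ending inventory = $1,283.20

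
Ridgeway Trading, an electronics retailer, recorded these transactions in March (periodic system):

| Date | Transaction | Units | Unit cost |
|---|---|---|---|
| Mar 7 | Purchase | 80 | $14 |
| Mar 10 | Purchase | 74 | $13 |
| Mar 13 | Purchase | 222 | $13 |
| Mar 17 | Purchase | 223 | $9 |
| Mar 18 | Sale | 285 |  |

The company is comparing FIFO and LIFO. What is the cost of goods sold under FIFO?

COGS = $3,785

FIFO COGS: 80 @ $14 + 74 @ $13 + 131 @ $13 = $3,785
LIFO COGS: 223 @ $9 + 62 @ $13 = $2,813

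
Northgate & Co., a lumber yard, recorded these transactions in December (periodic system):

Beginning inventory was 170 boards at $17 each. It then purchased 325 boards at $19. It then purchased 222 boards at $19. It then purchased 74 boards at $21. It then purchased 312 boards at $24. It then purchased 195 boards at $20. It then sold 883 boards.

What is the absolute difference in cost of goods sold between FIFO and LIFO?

$1,635

FIFO COGS: 170 @ $17 + 325 @ $19 + 222 @ $19 + 74 @ $21 + 92 @ $24 = $17,045
LIFO COGS: 195 @ $20 + 312 @ $24 + 74 @ $21 + 222 @ $19 + 80 @ $19 = $18,680
Difference = |$17,045 − $18,680| = $1,635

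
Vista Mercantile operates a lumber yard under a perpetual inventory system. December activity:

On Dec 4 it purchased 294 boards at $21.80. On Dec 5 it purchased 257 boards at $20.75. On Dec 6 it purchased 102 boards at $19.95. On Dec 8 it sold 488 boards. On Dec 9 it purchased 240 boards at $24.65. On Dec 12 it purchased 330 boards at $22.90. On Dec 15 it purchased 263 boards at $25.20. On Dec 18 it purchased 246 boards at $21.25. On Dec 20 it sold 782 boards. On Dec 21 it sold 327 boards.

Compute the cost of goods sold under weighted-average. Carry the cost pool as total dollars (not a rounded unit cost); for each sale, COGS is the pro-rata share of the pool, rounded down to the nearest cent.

COGS = $35,978.54

After Dec 4: 294 on hand, pool $6,409.20 (≈ $21.8000 each)
After Dec 5: 551 on hand, pool $11,741.95 (≈ $21.3103 each)
After Dec 6: 653 on hand, pool $13,776.85 (≈ $21.0978 each)
Dec 8, sell 488: 488/653 × $13,776.85 → $10,295.71
After Dec 9: 405 on hand, pool $9,397.14 (≈ $23.2028 each)
After Dec 12: 735 on hand, pool $16,954.14 (≈ $23.0669 each)
After Dec 15: 998 on hand, pool $23,581.74 (≈ $23.6290 each)
After Dec 18: 1244 on hand, pool $28,809.24 (≈ $23.1586 each)
Dec 20, sell 782: 782/1244 × $28,809.24 → $18,109.98
Dec 21, sell 327: 327/462 × $10,699.26 → $7,572.85
Total COGS = $10,295.71 + $18,109.98 + $7,572.85 = $35,978.54
Ending inventory (cost pool remaining) = $3,126.41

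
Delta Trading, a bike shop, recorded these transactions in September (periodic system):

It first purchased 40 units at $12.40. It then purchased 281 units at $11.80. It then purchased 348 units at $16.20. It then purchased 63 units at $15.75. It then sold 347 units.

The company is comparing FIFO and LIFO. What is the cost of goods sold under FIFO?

FIFO COGS: 40 @ $12.40 + 281 @ $11.80 + 26 @ $16.20 = $4,233.00
LIFO COGS: 63 @ $15.75 + 284 @ $16.20 = $5,593.05

COGS = $4,233.00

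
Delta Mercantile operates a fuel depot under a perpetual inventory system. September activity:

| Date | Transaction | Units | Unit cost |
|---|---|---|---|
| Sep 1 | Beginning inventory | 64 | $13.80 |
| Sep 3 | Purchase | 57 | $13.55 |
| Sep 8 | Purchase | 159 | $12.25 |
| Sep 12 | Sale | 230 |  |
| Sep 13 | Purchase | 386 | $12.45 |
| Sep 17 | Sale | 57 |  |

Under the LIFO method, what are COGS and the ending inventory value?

Sep 12, 230 sold [LIFO — newest first]: 159 @ $12.25 + 57 @ $13.55 + 14 @ $13.80 = $2,913.30
Sep 17, 57 sold [LIFO — newest first]: 57 @ $12.45 = $709.65
Total COGS = $2,913.30 + $709.65 = $3,622.95
Ending inventory: 50 @ $13.80 + 329 @ $12.45 = $4,786.05
Check: goods available $8,409.00 = COGS $3,622.95 + ending $4,786.05

COGS = $3,622.95; ending inventory = $4,786.05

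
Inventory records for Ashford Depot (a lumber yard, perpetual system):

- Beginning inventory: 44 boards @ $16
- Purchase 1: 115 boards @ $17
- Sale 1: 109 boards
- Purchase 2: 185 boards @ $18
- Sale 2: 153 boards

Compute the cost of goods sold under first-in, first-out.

COGS = $4,513

Sale 1 (109) [FIFO — oldest first]: 44 @ $16 + 65 @ $17 = $1,809
Sale 2 (153) [FIFO — oldest first]: 50 @ $17 + 103 @ $18 = $2,704
Total COGS = $1,809 + $2,704 = $4,513
Ending inventory: 82 @ $18 = $1,476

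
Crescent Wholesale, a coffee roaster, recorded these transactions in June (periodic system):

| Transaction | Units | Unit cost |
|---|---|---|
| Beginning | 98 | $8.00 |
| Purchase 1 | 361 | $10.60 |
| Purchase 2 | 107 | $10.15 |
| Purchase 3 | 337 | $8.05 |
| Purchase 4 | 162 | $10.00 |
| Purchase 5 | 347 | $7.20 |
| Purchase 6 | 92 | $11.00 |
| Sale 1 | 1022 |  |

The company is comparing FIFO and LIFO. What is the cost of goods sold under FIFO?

COGS = $9,599.50

FIFO COGS: 98 @ $8.00 + 361 @ $10.60 + 107 @ $10.15 + 337 @ $8.05 + 119 @ $10.00 = $9,599.50
LIFO COGS: 92 @ $11.00 + 347 @ $7.20 + 162 @ $10.00 + 337 @ $8.05 + 84 @ $10.15 = $8,695.85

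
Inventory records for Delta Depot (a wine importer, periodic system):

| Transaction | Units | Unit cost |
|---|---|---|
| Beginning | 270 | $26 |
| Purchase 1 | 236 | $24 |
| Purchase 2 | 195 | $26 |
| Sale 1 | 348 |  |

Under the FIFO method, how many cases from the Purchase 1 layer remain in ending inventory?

Sale 1 (348) [FIFO — oldest first]: 270 @ $26 + 78 @ $24 = $8,892
Ending inventory: 158 @ $24 + 195 @ $26 = $8,862

158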